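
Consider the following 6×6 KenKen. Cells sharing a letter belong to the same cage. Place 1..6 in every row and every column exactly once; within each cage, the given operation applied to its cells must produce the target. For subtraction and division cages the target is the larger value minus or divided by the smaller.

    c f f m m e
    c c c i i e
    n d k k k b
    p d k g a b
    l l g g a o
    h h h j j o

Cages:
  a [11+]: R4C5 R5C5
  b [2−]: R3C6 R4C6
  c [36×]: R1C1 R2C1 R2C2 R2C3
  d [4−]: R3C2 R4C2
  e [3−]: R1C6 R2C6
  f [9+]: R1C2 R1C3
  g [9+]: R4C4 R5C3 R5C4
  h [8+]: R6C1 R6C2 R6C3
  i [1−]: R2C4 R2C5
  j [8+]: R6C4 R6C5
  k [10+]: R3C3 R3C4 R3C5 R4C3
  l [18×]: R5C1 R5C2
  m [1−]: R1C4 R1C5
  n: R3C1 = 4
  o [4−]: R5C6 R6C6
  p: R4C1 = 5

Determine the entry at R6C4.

6

Cage n is given; hence R3C1 = 4.
Cage p is a single given cell, so R4C1 = 5.
Row 4 already has 5, so R4C5 = 6.
6 is placed in column 5, which forces R5C5 = 5.
In row 6, 2 can only go at R6C5, so R6C5 = 2.
The two cells of cage j must have sum 8, leaving R6C4 = 6.
Row 6 now contains 6, leaving R6C6 = 5.
The two cells of cage o must have difference 4; hence R5C6 = 1.
Cage g needs sum 9, so R4C4 = 3.
The two cells of cage b must have difference 2, which forces R4C6 = 4.
In row 2, 5 can only go at R2C4, so R2C4 = 5.
Cage i's pair has difference 1, which forces R2C5 = 4.
Row 3 needs a 3, and only R3C5 is open for it.
The two cells of cage m must have difference 1, leaving R1C4 = 2.
3 is placed in column 5; hence R1C5 = 1.
The 4 cells of cage k must have sum 10, which forces R3C3 = 5.
Cage k needs sum 10, so R3C4 = 1.
Cage k has sum 10, leaving R4C3 = 1.
Column 4 now contains 2; hence R5C4 = 4.
5 is placed in row 3, which forces R3C2 = 6.
6 is placed in row 3, leaving R3C6 = 2.
Row 4 now contains 1, so R4C2 = 2.
6 is placed in column 2; hence R5C2 = 3.
4 is placed in row 5, so R5C3 = 2.
3 is placed in column 2; hence R1C2 = 5.
Cage f needs two cells with sum 9; hence R1C3 = 4.
Cage c has product 36, so R2C1 = 2.
3 is placed in column 2, which forces R2C2 = 1.
Row 5 now contains 3, which forces R5C1 = 6.
Column 2 now contains 1, leaving R6C2 = 4.
Column 3 already has 4, leaving R6C3 = 3.
Column 1 already has 6, so R1C1 = 3.
3 is placed in row 1, which forces R1C6 = 6.
Column 3 already has 3, leaving R2C3 = 6.
Column 6 now contains 6, leaving R2C6 = 3.
3 is placed in row 6, which forces R6C1 = 1.
Completed grid: 3 5 4 2 1 6 / 2 1 6 5 4 3 / 4 6 5 1 3 2 / 5 2 1 3 6 4 / 6 3 2 4 5 1 / 1 4 3 6 2 5.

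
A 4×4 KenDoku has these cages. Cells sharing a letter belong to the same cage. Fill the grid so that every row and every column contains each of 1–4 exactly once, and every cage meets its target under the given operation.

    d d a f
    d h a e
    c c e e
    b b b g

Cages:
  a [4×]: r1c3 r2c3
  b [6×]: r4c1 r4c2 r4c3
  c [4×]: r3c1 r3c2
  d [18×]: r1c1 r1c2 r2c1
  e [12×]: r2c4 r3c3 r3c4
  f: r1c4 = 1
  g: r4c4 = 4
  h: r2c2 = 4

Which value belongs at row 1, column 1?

2

Cage d needs product 18, leaving r1c1 = 2.
Cage d has product 18, leaving r1c2 = 3.
Cage f is a single given cell, so r1c4 = 1.
Cage d needs product 18; hence r2c1 = 3.
H is a freebie; hence r2c2 = 4.
Row 2 now contains 4, so r2c3 = 1.
Row 2 now contains 4, which forces r2c4 = 2.
4 is placed in column 2; hence r3c2 = 1.
Column 1 now contains 3, leaving r4c1 = 1.
1 is placed in column 2, so r4c2 = 2.
Row 4 already has 2; hence r4c3 = 3.
G is a freebie, leaving r4c4 = 4.
Row 1 now contains 1, which forces r1c3 = 4.
1 is placed in row 3, leaving r3c1 = 4.
Cage e has product 12, leaving r3c3 = 2.
Column 4 now contains 4, leaving r3c4 = 3.
The full grid is 2 3 4 1 / 3 4 1 2 / 4 1 2 3 / 1 2 3 4.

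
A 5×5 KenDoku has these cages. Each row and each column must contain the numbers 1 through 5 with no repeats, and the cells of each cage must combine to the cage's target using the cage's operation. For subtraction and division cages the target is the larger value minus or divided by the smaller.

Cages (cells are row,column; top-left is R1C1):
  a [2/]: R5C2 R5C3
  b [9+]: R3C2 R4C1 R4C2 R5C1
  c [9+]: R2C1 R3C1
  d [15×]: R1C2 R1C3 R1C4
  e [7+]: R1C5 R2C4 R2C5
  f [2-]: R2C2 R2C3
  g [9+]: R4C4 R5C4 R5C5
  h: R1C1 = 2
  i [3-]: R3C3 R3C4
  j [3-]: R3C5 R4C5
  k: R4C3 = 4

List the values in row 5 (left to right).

1 4 2 5 3

H is a freebie, which forces R1C1 = 2.
Cage k is given, so R4C3 = 4.
The only place for 4 in row 1 is R1C5.
The only place for 3 in row 3 is R3C2.
Cage b needs sum 9, which forces R4C2 = 2.
Row 4 already has 2, which forces R4C5 = 5.
Column 5 already has 5; hence R3C5 = 2.
Cage a's pair has quotient 2, which forces R5C3 = 2.
Column 3 already has 2; hence R2C3 = 3.
Cage e has sum 7, leaving R2C4 = 2.
Column 5 now contains 2, so R2C5 = 1.
Cage i needs two cells with difference 3; hence R3C3 = 1.
Cage i needs two cells with difference 3, so R3C4 = 4.
The 3 cells of cage g must have sum 9, so R5C4 = 5.
1 is placed in column 5, so R5C5 = 3.
The 3 cells of cage d must have product 15, so R1C2 = 1.
1 is placed in column 3, which forces R1C3 = 5.
Cage d has product 15, leaving R1C4 = 3.
The two cells of cage c must have sum 9; hence R2C1 = 4.
Row 2 already has 1, which forces R2C2 = 5.
4 is placed in row 3, leaving R3C1 = 5.
The 4 cells of cage b must have sum 9, leaving R4C1 = 3.
Cage g needs sum 9; hence R4C4 = 1.
Row 5 already has 3; hence R5C1 = 1.
Column 2 now contains 1, which forces R5C2 = 4.
Filled in: 2 1 5 3 4 / 4 5 3 2 1 / 5 3 1 4 2 / 3 2 4 1 5 / 1 4 2 5 3.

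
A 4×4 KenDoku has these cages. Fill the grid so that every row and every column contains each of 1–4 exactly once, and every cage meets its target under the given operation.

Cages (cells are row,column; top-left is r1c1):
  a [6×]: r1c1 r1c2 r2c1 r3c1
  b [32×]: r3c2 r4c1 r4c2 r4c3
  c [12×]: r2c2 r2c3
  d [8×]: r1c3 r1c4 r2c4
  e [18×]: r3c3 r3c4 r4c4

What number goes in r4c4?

Cage a has product 6, which forces r1c2 = 1.
Cage b needs product 32, leaving r3c2 = 4.
The 3 cells of cage e must have product 18, leaving r3c3 = 3.
Cage e needs product 18, so r3c4 = 2.
Column 2 now contains 1, leaving r4c2 = 2.
The 3 cells of cage e must have product 18; hence r4c4 = 3.
The 3 cells of cage d must have product 8; hence r1c3 = 2.
Column 4 now contains 2, which forces r1c4 = 4.
4 is placed in column 2, leaving r2c2 = 3.
Column 3 now contains 3; hence r2c3 = 4.
Cage d has product 8; hence r2c4 = 1.
Row 3 already has 2, so r3c1 = 1.
Column 1 now contains 1; hence r4c1 = 4.
Column 3 now contains 4, which forces r4c3 = 1.
Row 1 already has 2, so r1c1 = 3.
3 is placed in row 2; hence r2c1 = 2.
Filled in: 3 1 2 4 / 2 3 4 1 / 1 4 3 2 / 4 2 1 3.

3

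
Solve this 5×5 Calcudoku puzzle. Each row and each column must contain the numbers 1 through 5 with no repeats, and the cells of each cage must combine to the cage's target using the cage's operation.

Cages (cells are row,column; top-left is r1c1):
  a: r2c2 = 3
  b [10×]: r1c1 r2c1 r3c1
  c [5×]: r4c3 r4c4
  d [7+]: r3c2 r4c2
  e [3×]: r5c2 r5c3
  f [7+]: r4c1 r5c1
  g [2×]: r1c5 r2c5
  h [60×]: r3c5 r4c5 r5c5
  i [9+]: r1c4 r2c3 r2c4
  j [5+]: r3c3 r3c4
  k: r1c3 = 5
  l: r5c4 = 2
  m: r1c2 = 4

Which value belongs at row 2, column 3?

Cage m is given, so r1c2 = 4.
Cage k is a single given cell; hence r1c3 = 5.
Cage a is a single given cell, which forces r2c2 = 3.
Column 3 already has 5; hence r4c3 = 1.
Row 4 already has 1, leaving r4c4 = 5.
Column 2 already has 3, which forces r5c2 = 1.
1 is placed in column 3, leaving r5c3 = 3.
L is a freebie, so r5c4 = 2.
Cage i has sum 9; hence r1c4 = 3.
The 3 cells of cage i must have sum 9, so r2c3 = 2.
The 3 cells of cage i must have sum 9; hence r2c4 = 4.
Row 2 now contains 2; hence r2c5 = 1.
Cage d needs two cells with sum 7, which forces r3c2 = 5.
Column 3 now contains 2, leaving r3c3 = 4.
Column 4 already has 3, so r3c4 = 1.
Row 3 already has 4; hence r3c5 = 3.
Row 4 now contains 5, which forces r4c2 = 2.
Column 5 now contains 3, which forces r4c5 = 4.
Column 5 now contains 4, leaving r5c5 = 5.
Cage b has product 10, leaving r1c1 = 1.
1 is placed in column 5, which forces r1c5 = 2.
1 is placed in row 2; hence r2c1 = 5.
Row 3 already has 1, which forces r3c1 = 2.
Row 4 already has 2, which forces r4c1 = 3.
Row 5 already has 5, leaving r5c1 = 4.
Completed grid: 1 4 5 3 2 / 5 3 2 4 1 / 2 5 4 1 3 / 3 2 1 5 4 / 4 1 3 2 5.

2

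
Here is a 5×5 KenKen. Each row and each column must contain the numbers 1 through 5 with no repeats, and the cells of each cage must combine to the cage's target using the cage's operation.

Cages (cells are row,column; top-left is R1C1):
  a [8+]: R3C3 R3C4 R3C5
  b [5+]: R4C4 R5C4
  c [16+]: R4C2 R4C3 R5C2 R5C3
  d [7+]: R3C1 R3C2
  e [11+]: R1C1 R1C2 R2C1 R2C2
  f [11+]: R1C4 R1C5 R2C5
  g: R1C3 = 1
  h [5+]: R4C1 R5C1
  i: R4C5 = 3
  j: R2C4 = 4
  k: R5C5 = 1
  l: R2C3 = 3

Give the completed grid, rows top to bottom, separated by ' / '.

2 3 1 5 4 / 5 1 3 4 2 / 3 4 2 1 5 / 1 5 4 2 3 / 4 2 5 3 1

G is a freebie, which forces R1C3 = 1.
Cage l is a single given cell, leaving R2C3 = 3.
Cage j is given, which forces R2C4 = 4.
I is a freebie; hence R4C5 = 3.
K is a freebie; hence R5C5 = 1.
Cage f has sum 11, leaving R1C5 = 4.
Cage a has sum 8, so R3C4 = 1.
Cage b needs two cells with sum 5, which forces R4C4 = 2.
Cage b needs two cells with sum 5, which forces R5C4 = 3.
Column 4 already has 2, so R1C4 = 5.
Cage f needs sum 11; hence R2C5 = 2.
Column 5 already has 2, so R3C5 = 5.
2 is placed in row 4, which forces R4C1 = 1.
Row 5 already has 3, which forces R5C1 = 4.
Column 1 already has 1; hence R2C1 = 5.
Cage e has sum 11; hence R2C2 = 1.
Cage d's pair has sum 7; hence R3C1 = 3.
Cage d needs two cells with sum 7, which forces R3C2 = 4.
Row 3 already has 5, which forces R3C3 = 2.
Column 2 already has 4, which forces R4C2 = 5.
5 is placed in row 4, so R4C3 = 4.
Column 2 already has 5; hence R5C2 = 2.
Column 3 already has 2; hence R5C3 = 5.
Column 1 now contains 3, leaving R1C1 = 2.
Column 2 now contains 2, leaving R1C2 = 3.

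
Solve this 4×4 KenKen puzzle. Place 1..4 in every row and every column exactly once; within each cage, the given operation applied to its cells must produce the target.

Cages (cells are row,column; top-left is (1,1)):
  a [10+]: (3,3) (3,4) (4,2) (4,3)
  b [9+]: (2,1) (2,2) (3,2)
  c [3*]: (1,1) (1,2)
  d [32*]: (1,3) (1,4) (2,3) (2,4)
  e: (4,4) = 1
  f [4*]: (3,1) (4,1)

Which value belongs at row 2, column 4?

4

Cage e is given, which forces (4,4) = 1.
Cage f needs two cells with product 4, which forces (3,1) = 1.
Row 4 already has 1, which forces (4,1) = 4.
Column 1 already has 1, so (1,1) = 3.
Cage c's pair has product 3; hence (1,2) = 1.
Row 1 already has 1, which forces (1,3) = 4.
Row 1 already has 4; hence (1,4) = 2.
3 is placed in column 1, leaving (2,1) = 2.
Column 3 already has 4, so (2,3) = 1.
Column 4 now contains 2; hence (2,4) = 4.
Column 4 now contains 2, leaving (3,4) = 3.
Row 2 now contains 4, leaving (2,2) = 3.
Cage b has sum 9, leaving (3,2) = 4.
3 is placed in row 3, leaving (3,3) = 2.
Cage a needs sum 10, which forces (4,2) = 2.
The 4 cells of cage a must have sum 10, so (4,3) = 3.
Filled in: 3 1 4 2 / 2 3 1 4 / 1 4 2 3 / 4 2 3 1.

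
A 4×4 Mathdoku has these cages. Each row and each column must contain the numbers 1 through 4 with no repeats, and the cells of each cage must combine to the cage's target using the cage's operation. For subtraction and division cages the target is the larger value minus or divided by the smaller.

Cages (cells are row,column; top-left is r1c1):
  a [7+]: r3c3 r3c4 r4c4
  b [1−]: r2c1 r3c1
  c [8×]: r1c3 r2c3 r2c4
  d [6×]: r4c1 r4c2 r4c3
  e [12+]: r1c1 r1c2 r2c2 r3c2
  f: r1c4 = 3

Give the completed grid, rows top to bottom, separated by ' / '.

4 1 2 3 / 2 3 4 1 / 3 4 1 2 / 1 2 3 4

Cage f is given, leaving r1c4 = 3.
Row 1 already has 3, which forces r1c1 = 4.
Cage e needs sum 12, so r1c2 = 1.
Row 1 already has 1, leaving r1c3 = 2.
Row 2 needs a 2, and only r2c1 is open for it.
Cage d has product 6; hence r4c2 = 2.
Cage a needs sum 7, so r3c4 = 2.
In row 2, 3 can only go at r2c2, so r2c2 = 3.
3 is placed in column 2, which forces r3c2 = 4.
Row 3 already has 4, leaving r3c3 = 1.
1 is placed in column 3; hence r4c3 = 3.
1 is placed in column 3, so r2c3 = 4.
The 3 cells of cage c must have product 8; hence r2c4 = 1.
1 is placed in row 3; hence r3c1 = 3.
Row 4 now contains 3; hence r4c1 = 1.
The 3 cells of cage a must have sum 7, so r4c4 = 4.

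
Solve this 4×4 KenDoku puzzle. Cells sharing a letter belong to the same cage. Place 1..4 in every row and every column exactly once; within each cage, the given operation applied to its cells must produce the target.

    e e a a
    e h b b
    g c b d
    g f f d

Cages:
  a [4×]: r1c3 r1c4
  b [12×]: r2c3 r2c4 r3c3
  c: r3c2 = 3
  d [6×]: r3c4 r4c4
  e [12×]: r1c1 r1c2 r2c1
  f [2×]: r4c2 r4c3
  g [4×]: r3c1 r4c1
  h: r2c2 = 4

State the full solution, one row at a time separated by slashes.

3 2 1 4 / 2 4 3 1 / 1 3 4 2 / 4 1 2 3

H is a freebie; hence r2c2 = 4.
Cage c is a single given cell, leaving r3c2 = 3.
Row 3 already has 3, leaving r3c4 = 2.
Column 4 now contains 2, leaving r4c4 = 3.
Cage b has product 12, leaving r2c3 = 3.
Column 4 now contains 3, leaving r2c4 = 1.
The 3 cells of cage b must have product 12, so r3c3 = 4.
Cage e needs product 12, so r1c1 = 3.
The 3 cells of cage e must have product 12, which forces r1c2 = 2.
4 is placed in column 3, so r1c3 = 1.
1 is placed in column 4, so r1c4 = 4.
3 is placed in row 2, leaving r2c1 = 2.
Row 3 already has 4, leaving r3c1 = 1.
The two cells of cage g must have product 4, which forces r4c1 = 4.
2 is placed in column 2, so r4c2 = 1.
Column 3 now contains 1, leaving r4c3 = 2.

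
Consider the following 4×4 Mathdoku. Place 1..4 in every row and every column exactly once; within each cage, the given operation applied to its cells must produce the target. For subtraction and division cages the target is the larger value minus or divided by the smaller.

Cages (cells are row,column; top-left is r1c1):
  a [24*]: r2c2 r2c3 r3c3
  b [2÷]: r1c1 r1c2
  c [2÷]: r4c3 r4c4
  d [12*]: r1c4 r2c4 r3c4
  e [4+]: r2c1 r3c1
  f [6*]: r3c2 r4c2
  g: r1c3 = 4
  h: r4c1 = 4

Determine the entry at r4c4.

Cage g is given, so r1c3 = 4.
Cage h is a single given cell, which forces r4c1 = 4.
Cage a needs product 24, which forces r2c2 = 4.
The 3 cells of cage d must have product 12, which forces r3c4 = 4.
The only place for 3 in row 1 is r1c4.
Column 4 now contains 3, leaving r2c4 = 1.
Column 4 now contains 1, leaving r4c4 = 2.
Row 2 now contains 1, so r2c1 = 3.
Row 2 already has 3, which forces r2c3 = 2.
The two cells of cage e must have sum 4, leaving r3c1 = 1.
Cage f's pair has product 6, which forces r3c2 = 2.
2 is placed in column 3, so r3c3 = 3.
Row 4 now contains 2, which forces r4c2 = 3.
Row 4 now contains 2; hence r4c3 = 1.
Column 1 now contains 1, so r1c1 = 2.
Column 2 now contains 2, so r1c2 = 1.
Filled in: 2 1 4 3 / 3 4 2 1 / 1 2 3 4 / 4 3 1 2.

2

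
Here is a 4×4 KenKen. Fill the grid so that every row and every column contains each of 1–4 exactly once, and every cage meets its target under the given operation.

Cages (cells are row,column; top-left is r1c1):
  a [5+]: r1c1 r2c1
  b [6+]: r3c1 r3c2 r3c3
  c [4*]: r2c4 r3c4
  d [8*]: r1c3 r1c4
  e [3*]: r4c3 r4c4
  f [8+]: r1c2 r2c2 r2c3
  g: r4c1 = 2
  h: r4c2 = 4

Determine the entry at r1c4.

Cage g is given, so r4c1 = 2.
Cage h is a single given cell, which forces r4c2 = 4.
Row 1 needs a 3, and only r1c2 is open for it.
In row 1, 1 can only go at r1c1, so r1c1 = 1.
1 is placed in column 1, so r2c1 = 4.
4 is placed in row 2, so r2c3 = 3.
4 is placed in row 2, leaving r2c4 = 1.
1 is placed in column 1, which forces r3c1 = 3.
Column 4 already has 1; hence r3c4 = 4.
Column 3 now contains 3, leaving r4c3 = 1.
Column 4 already has 1, leaving r4c4 = 3.
Cage d's pair has product 8, leaving r1c3 = 4.
Column 4 already has 4, leaving r1c4 = 2.
Row 2 now contains 1, so r2c2 = 2.
Cage b has sum 6, which forces r3c2 = 1.
Column 3 now contains 1, so r3c3 = 2.
Filled in: 1 3 4 2 / 4 2 3 1 / 3 1 2 4 / 2 4 1 3.

2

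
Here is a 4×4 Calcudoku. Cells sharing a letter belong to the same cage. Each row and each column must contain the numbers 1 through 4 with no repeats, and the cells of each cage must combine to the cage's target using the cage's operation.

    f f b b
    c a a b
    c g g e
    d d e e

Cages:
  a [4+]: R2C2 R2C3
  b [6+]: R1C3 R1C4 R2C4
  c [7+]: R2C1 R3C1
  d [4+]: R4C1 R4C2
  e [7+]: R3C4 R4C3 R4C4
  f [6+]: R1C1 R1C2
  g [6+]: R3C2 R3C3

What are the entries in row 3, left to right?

3 2 4 1

Row 2 needs a 2, and only R2C4 is open for it.
In row 2, 4 can only go at R2C1, so R2C1 = 4.
Column 1 already has 4; hence R1C1 = 2.
The two cells of cage f must have sum 6, which forces R1C2 = 4.
Column 1 already has 4; hence R3C1 = 3.
Column 2 already has 4, leaving R3C2 = 2.
2 is placed in row 3, so R3C3 = 4.
4 is placed in row 3, which forces R3C4 = 1.
3 is placed in column 1; hence R4C1 = 1.
Row 4 already has 1, which forces R4C2 = 3.
Row 4 now contains 3, which forces R4C3 = 2.
1 is placed in column 4, which forces R4C4 = 4.
Cage b needs sum 6; hence R1C3 = 1.
1 is placed in column 4; hence R1C4 = 3.
Column 2 now contains 3, so R2C2 = 1.
Cage a's pair has sum 4, leaving R2C3 = 3.
The full grid is 2 4 1 3 / 4 1 3 2 / 3 2 4 1 / 1 3 2 4.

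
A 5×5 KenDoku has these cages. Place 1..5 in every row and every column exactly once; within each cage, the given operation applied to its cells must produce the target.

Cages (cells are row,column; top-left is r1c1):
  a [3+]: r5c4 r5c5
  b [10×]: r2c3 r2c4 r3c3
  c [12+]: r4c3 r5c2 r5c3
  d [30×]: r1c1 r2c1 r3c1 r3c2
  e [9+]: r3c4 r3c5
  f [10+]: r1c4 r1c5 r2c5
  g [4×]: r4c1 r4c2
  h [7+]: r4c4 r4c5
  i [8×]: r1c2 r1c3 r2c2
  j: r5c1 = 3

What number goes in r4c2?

1

Cage j is a single given cell, which forces r5c1 = 3.
Cage d has product 30; hence r3c2 = 3.
The only place for 3 in row 2 is r2c5.
In row 1, 3 can only go at r1c4, so r1c4 = 3.
Cage f needs sum 10, which forces r1c5 = 4.
4 is placed in column 5, leaving r3c5 = 5.
5 is placed in column 5, leaving r4c5 = 2.
Column 5 already has 2, leaving r5c5 = 1.
Cage i needs product 8; hence r2c2 = 4.
5 is placed in row 3, leaving r3c4 = 4.
Column 2 now contains 4, leaving r4c2 = 1.
Row 4 already has 2, which forces r4c4 = 5.
Column 2 now contains 4, so r5c2 = 5.
1 is placed in row 5, which forces r5c4 = 2.
1 is placed in column 2, so r1c2 = 2.
The 3 cells of cage i must have product 8, which forces r1c3 = 1.
The 3 cells of cage b must have product 10; hence r2c3 = 5.
2 is placed in column 4, so r2c4 = 1.
The 3 cells of cage b must have product 10; hence r3c3 = 2.
Row 4 now contains 1, so r4c1 = 4.
Row 4 now contains 5; hence r4c3 = 3.
Row 5 now contains 2; hence r5c3 = 4.
1 is placed in row 1, leaving r1c1 = 5.
Row 2 now contains 1; hence r2c1 = 2.
Row 3 now contains 2, so r3c1 = 1.
The full grid is 5 2 1 3 4 / 2 4 5 1 3 / 1 3 2 4 5 / 4 1 3 5 2 / 3 5 4 2 1.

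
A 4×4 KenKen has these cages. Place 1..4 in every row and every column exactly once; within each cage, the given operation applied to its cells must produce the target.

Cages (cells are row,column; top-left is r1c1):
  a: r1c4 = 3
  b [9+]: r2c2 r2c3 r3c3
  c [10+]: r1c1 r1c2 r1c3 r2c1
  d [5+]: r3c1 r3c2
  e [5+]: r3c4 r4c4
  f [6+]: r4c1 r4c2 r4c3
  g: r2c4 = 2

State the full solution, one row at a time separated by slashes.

4 1 2 3 / 3 4 1 2 / 2 3 4 1 / 1 2 3 4

Cage a is given, leaving r1c4 = 3.
G is a freebie, so r2c4 = 2.
The 4 cells of cage c must have sum 10; hence r2c1 = 3.
Row 2 now contains 3; hence r2c2 = 4.
4 is placed in row 2, so r2c3 = 1.
The 3 cells of cage b must have sum 9, so r3c3 = 4.
Row 3 already has 4, leaving r3c4 = 1.
1 is placed in column 4; hence r4c4 = 4.
The 4 cells of cage c must have sum 10, leaving r1c1 = 4.
The 4 cells of cage c must have sum 10, which forces r1c2 = 1.
Column 3 already has 4, so r1c3 = 2.
Row 3 already has 4, leaving r3c1 = 2.
Row 3 now contains 1, leaving r3c2 = 3.
Column 1 now contains 2, leaving r4c1 = 1.
3 is placed in column 2, leaving r4c2 = 2.
2 is placed in column 3; hence r4c3 = 3.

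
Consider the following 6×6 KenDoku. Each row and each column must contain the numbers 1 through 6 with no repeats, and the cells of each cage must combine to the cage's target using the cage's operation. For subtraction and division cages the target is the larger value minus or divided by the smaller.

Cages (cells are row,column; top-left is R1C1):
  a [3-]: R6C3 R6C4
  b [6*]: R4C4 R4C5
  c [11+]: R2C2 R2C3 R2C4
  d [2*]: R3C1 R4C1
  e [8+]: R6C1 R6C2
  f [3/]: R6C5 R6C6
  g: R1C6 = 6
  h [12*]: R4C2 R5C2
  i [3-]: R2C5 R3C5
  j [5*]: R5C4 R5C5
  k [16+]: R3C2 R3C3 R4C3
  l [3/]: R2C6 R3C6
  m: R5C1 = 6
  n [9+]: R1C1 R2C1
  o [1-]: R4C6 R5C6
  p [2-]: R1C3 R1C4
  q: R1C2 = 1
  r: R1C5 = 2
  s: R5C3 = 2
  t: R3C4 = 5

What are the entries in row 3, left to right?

2 6 4 5 1 3

Cage q is a single given cell; hence R1C2 = 1.
R is a freebie, so R1C5 = 2.
Cage g is a single given cell; hence R1C6 = 6.
Cage t is given; hence R3C4 = 5.
Cage m is given, so R5C1 = 6.
S is a freebie; hence R5C3 = 2.
Column 4 already has 5; hence R5C4 = 1.
Row 5 already has 1, so R5C5 = 5.
Cage p needs two cells with difference 2, so R1C3 = 5.
Cage p needs two cells with difference 2, leaving R1C4 = 3.
Row 3 already has 5, so R3C2 = 6.
Cage k has sum 16, so R3C3 = 4.
Cage k has sum 16; hence R4C3 = 6.
6 is placed in row 4, leaving R4C4 = 2.
5 is placed in row 1, which forces R1C1 = 4.
Cage n needs two cells with sum 9, leaving R2C1 = 5.
Cage c has sum 11; hence R2C4 = 6.
Row 2 already has 6; hence R2C5 = 4.
Cage d needs two cells with product 2, which forces R3C1 = 2.
2 is placed in row 4, which forces R4C1 = 1.
Cage b's pair has product 6, leaving R4C5 = 3.
Column 1 now contains 5, so R6C1 = 3.
3 is placed in row 6, so R6C2 = 5.
3 is placed in row 6; hence R6C3 = 1.
Column 4 already has 6, which forces R6C4 = 4.
Row 6 already has 1, which forces R6C5 = 6.
Row 6 already has 1, which forces R6C6 = 2.
Row 2 already has 4, so R2C2 = 2.
1 is placed in column 3; hence R2C3 = 3.
3 is placed in row 2, so R2C6 = 1.
3 is placed in column 5, leaving R3C5 = 1.
1 is placed in column 6, leaving R3C6 = 3.
Row 4 already has 3; hence R4C2 = 4.
Row 4 already has 4, leaving R4C6 = 5.
The two cells of cage h must have product 12, so R5C2 = 3.
Column 6 now contains 3; hence R5C6 = 4.
Completed grid: 4 1 5 3 2 6 / 5 2 3 6 4 1 / 2 6 4 5 1 3 / 1 4 6 2 3 5 / 6 3 2 1 5 4 / 3 5 1 4 6 2.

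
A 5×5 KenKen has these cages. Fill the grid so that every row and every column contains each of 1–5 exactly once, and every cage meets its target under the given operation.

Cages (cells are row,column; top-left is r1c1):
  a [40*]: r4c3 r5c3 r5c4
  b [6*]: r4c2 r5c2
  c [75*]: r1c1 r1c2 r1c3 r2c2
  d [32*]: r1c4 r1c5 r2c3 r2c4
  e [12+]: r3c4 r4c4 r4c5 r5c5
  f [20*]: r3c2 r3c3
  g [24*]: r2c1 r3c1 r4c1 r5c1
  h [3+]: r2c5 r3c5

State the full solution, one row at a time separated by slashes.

5 1 3 2 4 / 3 5 1 4 2 / 2 4 5 3 1 / 4 3 2 1 5 / 1 2 4 5 3

Cage c needs product 75; hence r2c2 = 5.
5 is placed in column 2, leaving r3c2 = 4.
Row 3 now contains 4, which forces r3c3 = 5.
Cage c needs product 75, so r1c1 = 5.
Cage a needs product 40, leaving r5c4 = 5.
The only place for 3 in row 2 is r2c1.
The only place for 3 in row 3 is r3c4.
The only place for 5 in row 4 is r4c5.
Row 4 needs a 3, and only r4c2 is open for it.
3 is placed in column 2; hence r1c2 = 1.
Cage c has product 75, which forces r1c3 = 3.
3 is placed in column 2; hence r5c2 = 2.
Row 5 now contains 2, so r5c3 = 4.
Row 5 now contains 2, leaving r5c5 = 3.
Cage d needs product 32, which forces r1c4 = 2.
Cage d needs product 32; hence r1c5 = 4.
Cage d needs product 32, leaving r2c3 = 1.
Cage d has product 32, leaving r2c4 = 4.
Row 2 now contains 1, so r2c5 = 2.
The 4 cells of cage g must have product 24, leaving r3c1 = 2.
2 is placed in column 5, so r3c5 = 1.
Cage g has product 24, so r4c1 = 4.
Column 3 already has 4, leaving r4c3 = 2.
Cage e needs sum 12; hence r4c4 = 1.
4 is placed in row 5, leaving r5c1 = 1.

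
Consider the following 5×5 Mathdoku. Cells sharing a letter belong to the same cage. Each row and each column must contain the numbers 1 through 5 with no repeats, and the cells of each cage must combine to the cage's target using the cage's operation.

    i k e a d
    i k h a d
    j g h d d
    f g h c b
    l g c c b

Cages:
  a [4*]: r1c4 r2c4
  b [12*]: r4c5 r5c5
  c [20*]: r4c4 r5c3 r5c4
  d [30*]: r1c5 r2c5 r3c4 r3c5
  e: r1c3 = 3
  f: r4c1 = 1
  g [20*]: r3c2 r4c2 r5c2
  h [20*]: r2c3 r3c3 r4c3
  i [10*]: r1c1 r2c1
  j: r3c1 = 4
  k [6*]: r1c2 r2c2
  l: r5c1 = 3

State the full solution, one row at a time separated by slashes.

E is a freebie, which forces r1c3 = 3.
Cage j is given; hence r3c1 = 4.
Cage f is a single given cell, which forces r4c1 = 1.
Cage l is given, leaving r5c1 = 3.
Row 5 already has 3, so r5c5 = 4.
Row 1 already has 3, leaving r1c2 = 2.
Cage k's pair has product 6; hence r2c2 = 3.
Cage g has product 20, leaving r4c2 = 4.
4 is placed in row 4, so r4c3 = 5.
4 is placed in row 4, which forces r4c4 = 2.
Column 5 now contains 4, leaving r4c5 = 3.
2 is placed in row 1; hence r1c1 = 5.
Row 1 already has 5, which forces r1c5 = 1.
Cage i needs two cells with product 10, leaving r2c1 = 2.
Cage h needs product 20, so r2c3 = 4.
4 is placed in row 2, so r2c4 = 1.
2 is placed in row 2, so r2c5 = 5.
Column 3 now contains 5, so r3c3 = 1.
Cage d needs product 30, so r3c4 = 3.
5 is placed in column 5, which forces r3c5 = 2.
Cage c needs product 20, so r5c3 = 2.
Cage c needs product 20, so r5c4 = 5.
1 is placed in row 1, which forces r1c4 = 4.
Row 3 already has 1; hence r3c2 = 5.
Row 5 now contains 5, which forces r5c2 = 1.

5 2 3 4 1 / 2 3 4 1 5 / 4 5 1 3 2 / 1 4 5 2 3 / 3 1 2 5 4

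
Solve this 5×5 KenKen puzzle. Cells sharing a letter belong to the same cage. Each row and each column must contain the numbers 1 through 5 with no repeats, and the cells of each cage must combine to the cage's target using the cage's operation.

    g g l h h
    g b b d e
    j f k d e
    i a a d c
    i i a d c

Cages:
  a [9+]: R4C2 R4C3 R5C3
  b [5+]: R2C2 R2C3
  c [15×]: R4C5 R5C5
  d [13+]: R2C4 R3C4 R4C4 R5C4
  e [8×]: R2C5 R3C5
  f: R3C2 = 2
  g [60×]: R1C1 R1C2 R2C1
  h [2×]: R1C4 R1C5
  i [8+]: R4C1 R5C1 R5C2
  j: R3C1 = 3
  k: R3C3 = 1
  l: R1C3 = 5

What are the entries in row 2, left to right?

5 1 4 3 2

Cage l is given, so R1C3 = 5.
Cage j is given, which forces R3C1 = 3.
Cage f is a single given cell, leaving R3C2 = 2.
K is a freebie; hence R3C3 = 1.
Row 3 now contains 2; hence R3C5 = 4.
3 is placed in column 1, so R1C1 = 4.
Cage g has product 60, which forces R1C2 = 3.
Cage g needs product 60; hence R2C1 = 5.
Column 2 already has 3, leaving R2C2 = 1.
4 is placed in column 5, leaving R2C5 = 2.
4 is placed in row 3, which forces R3C4 = 5.
Column 2 already has 3, leaving R4C2 = 4.
1 is placed in column 2; hence R5C2 = 5.
5 is placed in row 5, leaving R5C5 = 3.
The two cells of cage h must have product 2, so R1C4 = 2.
2 is placed in column 5; hence R1C5 = 1.
2 is placed in row 2, which forces R2C3 = 4.
4 is placed in row 2, which forces R2C4 = 3.
The 3 cells of cage a must have sum 9, which forces R4C3 = 3.
Column 4 already has 3, so R4C4 = 1.
3 is placed in column 5; hence R4C5 = 5.
Cage a has sum 9; hence R5C3 = 2.
Column 4 already has 1, which forces R5C4 = 4.
1 is placed in row 4; hence R4C1 = 2.
Row 5 already has 2, so R5C1 = 1.
Filled in: 4 3 5 2 1 / 5 1 4 3 2 / 3 2 1 5 4 / 2 4 3 1 5 / 1 5 2 4 3.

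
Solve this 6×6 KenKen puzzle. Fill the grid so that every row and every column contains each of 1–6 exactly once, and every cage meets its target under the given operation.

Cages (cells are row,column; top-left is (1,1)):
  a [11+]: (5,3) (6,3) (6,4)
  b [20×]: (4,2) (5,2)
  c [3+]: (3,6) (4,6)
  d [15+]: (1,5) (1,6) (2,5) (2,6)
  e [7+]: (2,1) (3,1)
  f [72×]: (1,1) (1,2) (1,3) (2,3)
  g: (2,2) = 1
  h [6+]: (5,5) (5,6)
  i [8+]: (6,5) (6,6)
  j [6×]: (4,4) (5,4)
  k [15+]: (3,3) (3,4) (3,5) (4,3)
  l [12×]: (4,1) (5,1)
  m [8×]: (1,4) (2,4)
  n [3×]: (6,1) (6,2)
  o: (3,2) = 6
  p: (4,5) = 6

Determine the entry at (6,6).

6

G is a freebie, so (2,2) = 1.
O is a freebie, so (3,2) = 6.
Cage p is given, which forces (4,5) = 6.
Column 2 now contains 1, so (6,2) = 3.
Row 6 already has 3, leaving (6,1) = 1.
Cage i's pair has sum 8, so (6,5) = 2.
Cage i's pair has sum 8, leaving (6,6) = 6.
Cage a has sum 11, leaving (5,3) = 2.
In row 1, 6 can only go at (1,1), so (1,1) = 6.
The 4 cells of cage f must have product 72, leaving (1,3) = 1.
In row 2, 6 can only go at (2,3), so (2,3) = 6.
Cage f has product 72, which forces (1,2) = 2.
2 is placed in row 1, which forces (1,4) = 4.
4 is placed in column 4; hence (2,4) = 2.
Column 4 now contains 2, so (4,4) = 1.
Row 4 now contains 1; hence (4,6) = 2.
4 is placed in column 4; hence (6,4) = 5.
5 is placed in column 4, leaving (3,4) = 3.
2 is placed in column 6, leaving (3,6) = 1.
Cage k needs sum 15, leaving (4,3) = 3.
Cage j's pair has product 6; hence (5,4) = 6.
Column 6 already has 1, so (5,6) = 5.
Row 6 already has 5, so (6,3) = 4.
The 4 cells of cage d must have sum 15, so (1,5) = 5.
5 is placed in column 6, which forces (1,6) = 3.
The 4 cells of cage d must have sum 15; hence (2,5) = 3.
Cage d needs sum 15, which forces (2,6) = 4.
Column 3 now contains 4, so (3,3) = 5.
The 4 cells of cage k must have sum 15, leaving (3,5) = 4.
Row 4 already has 3, which forces (4,1) = 4.
The two cells of cage b must have product 20, so (4,2) = 5.
Cage l needs two cells with product 12, leaving (5,1) = 3.
Row 5 now contains 5, so (5,2) = 4.
Row 5 now contains 5, so (5,5) = 1.
3 is placed in row 2, which forces (2,1) = 5.
Row 3 now contains 4, so (3,1) = 2.
Completed grid: 6 2 1 4 5 3 / 5 1 6 2 3 4 / 2 6 5 3 4 1 / 4 5 3 1 6 2 / 3 4 2 6 1 5 / 1 3 4 5 2 6.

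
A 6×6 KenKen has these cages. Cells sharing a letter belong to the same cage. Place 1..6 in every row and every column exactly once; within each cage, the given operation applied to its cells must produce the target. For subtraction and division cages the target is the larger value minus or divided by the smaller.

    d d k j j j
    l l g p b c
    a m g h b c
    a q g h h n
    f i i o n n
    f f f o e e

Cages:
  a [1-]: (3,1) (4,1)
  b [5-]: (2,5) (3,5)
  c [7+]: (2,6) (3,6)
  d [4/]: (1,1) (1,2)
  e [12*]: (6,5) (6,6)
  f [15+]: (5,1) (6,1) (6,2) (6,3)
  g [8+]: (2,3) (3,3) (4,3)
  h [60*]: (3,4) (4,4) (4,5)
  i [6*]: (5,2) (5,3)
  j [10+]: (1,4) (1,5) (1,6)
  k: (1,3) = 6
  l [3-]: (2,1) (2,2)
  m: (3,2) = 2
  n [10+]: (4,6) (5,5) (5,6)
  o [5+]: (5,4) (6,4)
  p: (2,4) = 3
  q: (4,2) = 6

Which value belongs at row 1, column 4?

5

Cage k is a single given cell, which forces (1,3) = 6.
P is a freebie, leaving (2,4) = 3.
M is a freebie, so (3,2) = 2.
Cage q is given, so (4,2) = 6.
The two cells of cage i must have product 6; hence (5,2) = 3.
Cage i needs two cells with product 6, so (5,3) = 2.
In row 2, 5 can only go at (2,2), so (2,2) = 5.
Cage l needs two cells with difference 3, leaving (2,1) = 2.
Column 3 needs a 5, and only (6,3) is open for it.
The only place for 6 in column 4 is (3,4).
Cage b's pair has difference 5, leaving (2,5) = 6.
Row 2 already has 6; hence (2,6) = 4.
6 is placed in row 3, which forces (3,5) = 1.
Row 3 already has 1; hence (3,6) = 3.
4 is placed in row 2, so (2,3) = 1.
Row 3 already has 3, which forces (3,3) = 4.
Cage g needs sum 8; hence (4,3) = 3.
Cage n has sum 10, which forces (5,5) = 4.
Cage e needs two cells with product 12, so (6,5) = 2.
The two cells of cage e must have product 12; hence (6,6) = 6.
4 is placed in row 3, leaving (3,1) = 5.
The two cells of cage a must have difference 1, so (4,1) = 4.
The 3 cells of cage h must have product 60; hence (4,4) = 2.
Column 5 already has 2, which forces (4,5) = 5.
5 is placed in row 4, so (4,6) = 1.
5 is placed in column 1, leaving (5,1) = 6.
4 is placed in row 5, so (5,4) = 1.
Column 6 already has 1; hence (5,6) = 5.
Cage o needs two cells with sum 5, leaving (6,4) = 4.
Column 1 now contains 4, leaving (1,1) = 1.
Cage d needs two cells with quotient 4, which forces (1,2) = 4.
Column 4 now contains 4, leaving (1,4) = 5.
Column 5 already has 5, leaving (1,5) = 3.
Column 6 already has 5, leaving (1,6) = 2.
Cage f has sum 15, leaving (6,1) = 3.
Row 6 now contains 4, leaving (6,2) = 1.
Filled in: 1 4 6 5 3 2 / 2 5 1 3 6 4 / 5 2 4 6 1 3 / 4 6 3 2 5 1 / 6 3 2 1 4 5 / 3 1 5 4 2 6.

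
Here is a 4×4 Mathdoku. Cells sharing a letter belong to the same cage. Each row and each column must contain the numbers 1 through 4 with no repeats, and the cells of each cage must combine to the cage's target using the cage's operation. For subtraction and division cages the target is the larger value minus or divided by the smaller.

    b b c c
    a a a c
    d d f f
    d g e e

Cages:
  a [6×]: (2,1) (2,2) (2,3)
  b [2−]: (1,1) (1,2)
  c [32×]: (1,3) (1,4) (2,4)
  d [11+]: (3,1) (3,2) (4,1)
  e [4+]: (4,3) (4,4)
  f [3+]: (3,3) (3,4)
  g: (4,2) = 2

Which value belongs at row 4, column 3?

The 3 cells of cage c must have product 32; hence (1,3) = 4.
The 3 cells of cage c must have product 32; hence (1,4) = 2.
The 3 cells of cage c must have product 32, leaving (2,4) = 4.
Cage d has sum 11; hence (3,1) = 3.
Cage d needs sum 11, so (3,2) = 4.
Column 4 already has 2, which forces (3,4) = 1.
Cage d has sum 11, so (4,1) = 4.
G is a freebie; hence (4,2) = 2.
Column 4 now contains 1, which forces (4,4) = 3.
3 is placed in column 1; hence (1,1) = 1.
Cage b needs two cells with difference 2, leaving (1,2) = 3.
Column 1 already has 1, leaving (2,1) = 2.
3 is placed in column 2, which forces (2,2) = 1.
Row 2 already has 1, leaving (2,3) = 3.
Row 3 now contains 1, leaving (3,3) = 2.
Row 4 now contains 3, leaving (4,3) = 1.
The full grid is 1 3 4 2 / 2 1 3 4 / 3 4 2 1 / 4 2 1 3.

1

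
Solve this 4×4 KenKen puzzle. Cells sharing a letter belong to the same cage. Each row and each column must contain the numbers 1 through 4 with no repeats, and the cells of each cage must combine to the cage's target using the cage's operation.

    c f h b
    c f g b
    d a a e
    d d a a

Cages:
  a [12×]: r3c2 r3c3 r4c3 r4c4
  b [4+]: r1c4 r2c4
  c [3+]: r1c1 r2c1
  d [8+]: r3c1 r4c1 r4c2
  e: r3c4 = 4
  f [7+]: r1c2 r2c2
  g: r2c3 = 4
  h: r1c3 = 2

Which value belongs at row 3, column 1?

H is a freebie, which forces r1c3 = 2.
Cage g is a single given cell, so r2c3 = 4.
Cage e is a single given cell, leaving r3c4 = 4.
2 is placed in row 1, leaving r1c1 = 1.
Cage f's pair has sum 7, leaving r1c2 = 4.
1 is placed in row 1, so r1c4 = 3.
The two cells of cage c must have sum 3, leaving r2c1 = 2.
Row 2 now contains 4, which forces r2c2 = 3.
3 is placed in column 4; hence r2c4 = 1.
2 is placed in column 1; hence r3c1 = 3.
Cage a has product 12; hence r3c2 = 2.
Row 3 now contains 3; hence r3c3 = 1.
Column 1 now contains 3, so r4c1 = 4.
Column 2 already has 2, so r4c2 = 1.
1 is placed in column 3, so r4c3 = 3.
The 4 cells of cage a must have product 12, which forces r4c4 = 2.
Completed grid: 1 4 2 3 / 2 3 4 1 / 3 2 1 4 / 4 1 3 2.

3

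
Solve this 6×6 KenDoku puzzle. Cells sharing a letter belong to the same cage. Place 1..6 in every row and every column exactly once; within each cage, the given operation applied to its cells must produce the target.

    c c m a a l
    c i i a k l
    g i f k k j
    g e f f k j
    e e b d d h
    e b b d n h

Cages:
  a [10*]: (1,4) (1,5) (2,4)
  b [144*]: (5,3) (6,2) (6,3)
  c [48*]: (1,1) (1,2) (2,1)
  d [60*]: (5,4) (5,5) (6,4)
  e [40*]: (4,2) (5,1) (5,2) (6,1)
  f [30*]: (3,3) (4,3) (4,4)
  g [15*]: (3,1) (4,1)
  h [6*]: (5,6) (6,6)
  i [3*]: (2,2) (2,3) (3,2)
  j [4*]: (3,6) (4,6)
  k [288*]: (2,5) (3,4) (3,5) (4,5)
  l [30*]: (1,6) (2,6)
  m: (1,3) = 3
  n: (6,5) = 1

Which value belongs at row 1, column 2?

2

Cage m is a single given cell, so (1,3) = 3.
Cage i has product 3, so (2,2) = 3.
Cage i has product 3, which forces (2,3) = 1.
Cage i needs product 3, leaving (3,2) = 1.
Row 3 now contains 1; hence (3,6) = 4.
Column 6 already has 4, which forces (4,6) = 1.
Cage b needs product 144, which forces (5,3) = 6.
Cage b has product 144; hence (6,2) = 6.
Cage b has product 144, leaving (6,3) = 4.
Cage n is given; hence (6,5) = 1.
The 3 cells of cage a must have product 10, leaving (1,4) = 1.
Row 3 already has 4, leaving (3,4) = 6.
The 4 cells of cage k must have product 288, so (3,5) = 2.
Cage f needs product 30, so (4,4) = 3.
The 4 cells of cage e must have product 40, so (5,1) = 1.
Column 4 now contains 3, so (6,4) = 5.
2 is placed in column 5; hence (1,5) = 5.
5 is placed in row 1, leaving (1,6) = 6.
5 is placed in column 4; hence (2,4) = 2.
6 is placed in column 6, leaving (2,6) = 5.
Cage g needs two cells with product 15; hence (3,1) = 3.
Row 3 already has 2, which forces (3,3) = 5.
3 is placed in row 4, leaving (4,1) = 5.
5 is placed in row 4, leaving (4,2) = 4.
Cage f has product 30, leaving (4,3) = 2.
Row 4 now contains 4, so (4,5) = 6.
Column 2 now contains 4, leaving (5,2) = 5.
5 is placed in column 4, leaving (5,4) = 4.
Cage d has product 60, so (5,5) = 3.
3 is placed in row 5, leaving (5,6) = 2.
5 is placed in row 6, leaving (6,1) = 2.
Column 6 already has 2, so (6,6) = 3.
Column 1 already has 2; hence (1,1) = 4.
Column 2 now contains 4; hence (1,2) = 2.
The 3 cells of cage c must have product 48, so (2,1) = 6.
Column 5 now contains 6, so (2,5) = 4.
Completed grid: 4 2 3 1 5 6 / 6 3 1 2 4 5 / 3 1 5 6 2 4 / 5 4 2 3 6 1 / 1 5 6 4 3 2 / 2 6 4 5 1 3.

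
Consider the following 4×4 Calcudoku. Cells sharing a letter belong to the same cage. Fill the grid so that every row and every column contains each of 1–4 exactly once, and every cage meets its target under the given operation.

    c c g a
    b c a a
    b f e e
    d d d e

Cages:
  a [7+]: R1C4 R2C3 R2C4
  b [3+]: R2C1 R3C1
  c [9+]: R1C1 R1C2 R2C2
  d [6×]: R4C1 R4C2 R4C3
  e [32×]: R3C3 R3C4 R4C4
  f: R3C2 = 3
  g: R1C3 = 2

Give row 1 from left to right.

4 1 2 3

Cage g is a single given cell, so R1C3 = 2.
Cage f is given, leaving R3C2 = 3.
Cage e has product 32, leaving R3C3 = 4.
Cage e needs product 32, which forces R3C4 = 2.
Cage e needs product 32; hence R4C4 = 4.
The 3 cells of cage a must have sum 7; hence R1C4 = 3.
Cage b needs two cells with sum 3, which forces R2C1 = 2.
Row 2 now contains 2; hence R2C2 = 4.
Cage a has sum 7, leaving R2C3 = 3.
Cage a has sum 7, leaving R2C4 = 1.
2 is placed in row 3, leaving R3C1 = 1.
Column 1 already has 1; hence R4C1 = 3.
3 is placed in column 3; hence R4C3 = 1.
Row 1 already has 3; hence R1C1 = 4.
Column 2 already has 4, leaving R1C2 = 1.
Row 4 already has 1, leaving R4C2 = 2.
The full grid is 4 1 2 3 / 2 4 3 1 / 1 3 4 2 / 3 2 1 4.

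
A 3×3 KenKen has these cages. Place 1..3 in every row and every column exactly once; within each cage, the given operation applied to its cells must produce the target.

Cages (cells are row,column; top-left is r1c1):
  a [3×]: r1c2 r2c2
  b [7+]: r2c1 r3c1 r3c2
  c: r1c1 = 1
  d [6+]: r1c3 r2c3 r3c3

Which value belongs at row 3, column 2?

Cage c is given, leaving r1c1 = 1.
Row 1 already has 1; hence r1c2 = 3.
3 is placed in row 1, which forces r1c3 = 2.
Column 2 already has 3, which forces r2c2 = 1.
Row 2 now contains 1, which forces r2c3 = 3.
1 is placed in column 1, which forces r3c1 = 3.
Column 2 already has 3, which forces r3c2 = 2.
3 is placed in column 3, so r3c3 = 1.
Row 2 now contains 3, so r2c1 = 2.
Completed grid: 1 3 2 / 2 1 3 / 3 2 1.

2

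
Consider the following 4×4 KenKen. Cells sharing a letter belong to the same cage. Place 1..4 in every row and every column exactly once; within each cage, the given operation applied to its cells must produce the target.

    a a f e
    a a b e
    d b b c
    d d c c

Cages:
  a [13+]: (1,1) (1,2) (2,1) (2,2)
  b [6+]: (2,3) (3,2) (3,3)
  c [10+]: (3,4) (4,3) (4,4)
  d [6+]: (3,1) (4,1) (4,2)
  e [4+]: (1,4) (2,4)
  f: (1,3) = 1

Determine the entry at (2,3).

F is a freebie, which forces (1,3) = 1.
1 is placed in row 1; hence (1,4) = 3.
Column 4 already has 3, leaving (2,4) = 1.
Column 4 already has 3, which forces (3,4) = 4.
Column 4 already has 4, leaving (4,4) = 2.
Cage b has sum 6, leaving (3,2) = 1.
Column 2 already has 1, which forces (4,2) = 3.
Cage c has sum 10, which forces (4,3) = 4.
Cage a has sum 13; hence (1,1) = 4.
Cage a has sum 13, which forces (1,2) = 2.
Cage a has sum 13, so (2,1) = 3.
3 is placed in column 2, leaving (2,2) = 4.
Row 2 already has 3; hence (2,3) = 2.
Row 3 now contains 1, leaving (3,1) = 2.
Column 3 now contains 2, leaving (3,3) = 3.
Row 4 already has 4, which forces (4,1) = 1.
Completed grid: 4 2 1 3 / 3 4 2 1 / 2 1 3 4 / 1 3 4 2.

2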